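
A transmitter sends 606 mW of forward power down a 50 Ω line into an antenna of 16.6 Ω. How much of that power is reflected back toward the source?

Γ = (16.6 − 50)/(16.6 + 50) = -0.502
|Γ|² = 0.252
P_refl = |Γ|²·P_inc = 152 mW, P_del = (1 − |Γ|²)·P_inc = 454 mW

P_reflected ≈ 152 mW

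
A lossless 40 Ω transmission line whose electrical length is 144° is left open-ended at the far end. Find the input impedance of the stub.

Z_in ≈ +j55.1 Ω

tan(βl) = -0.727
For an open-ended stub, Z_in = −jZ_0·cot(βl) = −jZ_0/tan(βl)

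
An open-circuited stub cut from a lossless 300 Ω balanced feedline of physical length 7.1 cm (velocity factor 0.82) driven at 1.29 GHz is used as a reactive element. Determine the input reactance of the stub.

X_in ≈ 290 Ω (inductive)

λ = v/f = 0.82·c / 1.29 GHz = 0.191 m
βl = 2π·l/λ = 2π × 0.372 = 134°
tan(βl) = -1.03
For an open-circuited stub, Z_in = −jZ_0·cot(βl) = −jZ_0/tan(βl)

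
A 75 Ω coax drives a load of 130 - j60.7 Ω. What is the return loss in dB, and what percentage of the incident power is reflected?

RL ≈ 8.33 dB; 14.7% of incident power reflected

Γ = (55 − j60.7)/(205 − j60.7), |Γ| = 0.383
RL = −20·log₁₀(0.383) = 8.33 dB
P_refl/P_inc = |Γ|² = 0.147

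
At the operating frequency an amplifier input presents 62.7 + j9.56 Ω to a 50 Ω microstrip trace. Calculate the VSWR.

VSWR ≈ 1.33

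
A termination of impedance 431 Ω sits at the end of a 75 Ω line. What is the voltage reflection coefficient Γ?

Γ = 0.704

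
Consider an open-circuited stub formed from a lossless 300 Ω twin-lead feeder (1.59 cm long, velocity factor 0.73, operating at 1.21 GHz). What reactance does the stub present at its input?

λ = v/f = 0.73·c / 1.21 GHz = 0.181 m
βl = 2π·l/λ = 2π × 0.0878 = 31.6°
tan(βl) = 0.616
For an open-circuited stub, Z_in = −jZ_0·cot(βl) = −jZ_0/tan(βl)

X_in ≈ -487 Ω (capacitive)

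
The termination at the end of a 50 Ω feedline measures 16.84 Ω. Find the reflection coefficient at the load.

Γ = -0.496

Γ = (Z_L − Z_0)/(Z_L + Z_0) = (16.84 − 50)/(16.84 + 50) = -33.16/66.84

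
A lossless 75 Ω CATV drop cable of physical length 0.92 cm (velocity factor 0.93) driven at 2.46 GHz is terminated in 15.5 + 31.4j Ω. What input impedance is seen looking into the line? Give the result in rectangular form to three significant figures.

Z_in ≈ 33.9 + j90.6 Ω

λ = v/f = 0.93·c / 2.46 GHz = 0.113 m
βl = 2π·l/λ = 2π × 0.0811 = 29.2°
tan(βl) = tan(29.2°) = 0.559
Z_in = Z_0·(Z_L + jZ_0·tanβl)/(Z_0 + jZ_L·tanβl)
     = 75·(15.5 + j73.3)/(57.4 + j8.66)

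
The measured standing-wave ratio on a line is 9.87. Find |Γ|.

|Γ| ≈ 0.816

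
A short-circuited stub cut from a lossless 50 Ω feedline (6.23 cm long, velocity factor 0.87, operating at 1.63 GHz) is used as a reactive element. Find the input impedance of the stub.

Z_in ≈ −j41.9 Ω

λ = v/f = 0.87·c / 1.63 GHz = 0.16 m
βl = 2π·l/λ = 2π × 0.389 = 140°
tan(βl) = -0.837
For a short-circuited stub, Z_in = jZ_0·tan(βl)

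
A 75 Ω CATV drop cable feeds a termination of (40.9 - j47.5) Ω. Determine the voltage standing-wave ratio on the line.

VSWR ≈ 2.75

Γ = (Z_L − Z_0)/(Z_L + Z_0) = (-34.1 − j47.5)/(115.9 − j47.5)
|Γ| = 58.5/125 = 0.467
VSWR = (1 + |Γ|)/(1 − |Γ|) = 1.47/0.533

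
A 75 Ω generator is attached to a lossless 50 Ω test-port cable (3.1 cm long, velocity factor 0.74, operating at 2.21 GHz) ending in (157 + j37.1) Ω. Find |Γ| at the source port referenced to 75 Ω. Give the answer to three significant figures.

|Γ| ≈ 0.654

λ = v/f = 0.74·c / 2.21 GHz = 0.1 m
βl = 2π·l/λ = 2π × 0.309 = 111°
tan(βl) = -2.59
Z_in = Z_0·(Z_L + jZ_0·tanβl)/(Z_0 + jZ_L·tanβl) = 16.2 + j13.5 Ω
Γ_s = (Z_in − Z_s)/(Z_in + Z_s) = (-58.8 + j13.5)/(91.2 + j13.5), |Γ_s| = 0.654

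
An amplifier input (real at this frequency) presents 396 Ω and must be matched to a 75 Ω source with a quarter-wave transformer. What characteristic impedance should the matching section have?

Z_qwt ≈ 172 Ω

Z_qwt = √(Z_0·R_L) = √(75 × 396) = √29700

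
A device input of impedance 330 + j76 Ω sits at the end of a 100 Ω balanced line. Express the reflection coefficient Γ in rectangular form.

Γ ≈ 0.549 + j0.0797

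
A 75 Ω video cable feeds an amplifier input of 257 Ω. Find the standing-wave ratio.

Γ = (257 − 75)/(257 + 75) = 0.548
VSWR = (1 + 0.548)/(1 − 0.548)

VSWR ≈ 3.43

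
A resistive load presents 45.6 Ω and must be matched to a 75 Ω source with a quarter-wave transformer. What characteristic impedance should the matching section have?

Z_qwt ≈ 58.5 Ω

Z_qwt = √(Z_0·R_L) = √(75 × 45.6) = √3420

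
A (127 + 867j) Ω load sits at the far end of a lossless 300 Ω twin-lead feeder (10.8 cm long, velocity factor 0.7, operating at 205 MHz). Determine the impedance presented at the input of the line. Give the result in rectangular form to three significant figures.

λ = v/f = 0.7·c / 205 MHz = 1.02 m
βl = 2π·l/λ = 2π × 0.105 = 38°
tan(βl) = tan(38°) = 0.78
Z_in = Z_0·(Z_L + jZ_0·tanβl)/(Z_0 + jZ_L·tanβl)
     = 300·(127 + j1100)/(-376 + j99.1)

Z_in ≈ 121 − j846 Ω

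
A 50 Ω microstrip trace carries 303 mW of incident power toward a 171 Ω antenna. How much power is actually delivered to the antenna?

P_delivered ≈ 212 mW

Γ = (171 − 50)/(171 + 50) = 0.548
|Γ|² = 0.3
P_refl = |Γ|²·P_inc = 90.8 mW, P_del = (1 − |Γ|²)·P_inc = 212 mW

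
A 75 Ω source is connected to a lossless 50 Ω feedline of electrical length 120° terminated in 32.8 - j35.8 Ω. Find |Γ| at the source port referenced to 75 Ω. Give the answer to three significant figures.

tan(βl) = -1.73
Z_in = Z_0·(Z_L + jZ_0·tanβl)/(Z_0 + jZ_L·tanβl) = 97.3 + j49.4 Ω
Γ_s = (Z_in − Z_s)/(Z_in + Z_s) = (22.3 + j49.4)/(172 + j49.4), |Γ_s| = 0.303

|Γ| ≈ 0.303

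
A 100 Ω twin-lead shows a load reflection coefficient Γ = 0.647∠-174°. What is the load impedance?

Z_L ≈ 21.5 − j5 Ω

Z_L = Z_0·(1 + Γ)/(1 − Γ) = 100·(0.357 − j0.0676)/(1.64 + j0.0676)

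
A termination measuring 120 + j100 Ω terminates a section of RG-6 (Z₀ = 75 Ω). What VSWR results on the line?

VSWR ≈ 3

Γ = (Z_L − Z_0)/(Z_L + Z_0) = (45 + j100)/(195 + j100)
|Γ| = 110/219 = 0.5
VSWR = (1 + |Γ|)/(1 − |Γ|) = 1.5/0.5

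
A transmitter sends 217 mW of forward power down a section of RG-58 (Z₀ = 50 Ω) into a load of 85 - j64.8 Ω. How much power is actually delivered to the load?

|Γ| = |(35 − j64.8)/(135 − j64.8)| = 0.492
|Γ|² = 0.242
P_refl = |Γ|²·P_inc = 52.5 mW, P_del = (1 − |Γ|²)·P_inc = 165 mW

P_delivered ≈ 165 mW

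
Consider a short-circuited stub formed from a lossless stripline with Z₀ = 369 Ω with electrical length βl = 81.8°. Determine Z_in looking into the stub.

tan(βl) = 6.94
For a short-circuited stub, Z_in = jZ_0·tan(βl)

Z_in ≈ +j2560 Ω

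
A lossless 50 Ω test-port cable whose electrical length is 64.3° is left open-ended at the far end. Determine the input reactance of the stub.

tan(βl) = 2.08
For an open-ended stub, Z_in = −jZ_0·cot(βl) = −jZ_0/tan(βl)

X_in ≈ -24.1 Ω (capacitive)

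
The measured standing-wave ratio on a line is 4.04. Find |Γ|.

|Γ| ≈ 0.603

|Γ| = (S − 1)/(S + 1) = (4.04 − 1)/(4.04 + 1) = 3.04/5.04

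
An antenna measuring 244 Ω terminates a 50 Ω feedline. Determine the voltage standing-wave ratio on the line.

Γ = (244 − 50)/(244 + 50) = 0.66
VSWR = (1 + 0.66)/(1 − 0.66)

VSWR ≈ 4.88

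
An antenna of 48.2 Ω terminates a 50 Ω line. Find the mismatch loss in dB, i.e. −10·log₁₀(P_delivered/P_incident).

mismatch loss ≈ 0.00146 dB

Γ = (48.2 − 50)/(48.2 + 50) = -0.0183
|Γ|² = 0.000336, so P_del/P_inc = 1 − |Γ|² = 1
ML = −10·log₁₀(1 − |Γ|²)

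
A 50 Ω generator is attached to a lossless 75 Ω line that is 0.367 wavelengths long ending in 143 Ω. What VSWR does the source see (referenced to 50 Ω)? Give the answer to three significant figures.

VSWR ≈ 2.1

βl = 2π × 0.367 = 132°
tan(βl) = -1.11
Z_in = Z_0·(Z_L + jZ_0·tanβl)/(Z_0 + jZ_L·tanβl) = 58.4 + j40.1 Ω
Γ_s = (Z_in − Z_s)/(Z_in + Z_s) = (8.37 + j40.1)/(108 + j40.1), |Γ_s| = 0.355
VSWR = (1 + |Γ_s|)/(1 − |Γ_s|)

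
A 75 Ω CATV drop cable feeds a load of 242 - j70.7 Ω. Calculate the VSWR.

Γ = (Z_L − Z_0)/(Z_L + Z_0) = (167 − j70.7)/(317 − j70.7)
|Γ| = 181/325 = 0.558
VSWR = (1 + |Γ|)/(1 − |Γ|) = 1.56/0.442

VSWR ≈ 3.53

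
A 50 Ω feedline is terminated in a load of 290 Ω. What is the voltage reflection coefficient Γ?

Γ = (Z_L − Z_0)/(Z_L + Z_0) = (290 − 50)/(290 + 50) = 240/340

Γ = 0.706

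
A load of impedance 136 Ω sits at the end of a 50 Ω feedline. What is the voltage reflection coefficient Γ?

Γ = 0.462

Γ = (Z_L − Z_0)/(Z_L + Z_0) = (136 − 50)/(136 + 50) = 86/186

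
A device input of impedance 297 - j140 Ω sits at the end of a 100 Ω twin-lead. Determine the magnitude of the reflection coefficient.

Γ = (Z_L − Z_0)/(Z_L + Z_0) = (197 − j140)/(397 − j140)
|Γ| = 242/421

|Γ| ≈ 0.574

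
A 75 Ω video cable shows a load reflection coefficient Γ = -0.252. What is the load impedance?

Z_L ≈ 44.8 Ω

Z_L = Z_0·(1 + Γ)/(1 − Γ) = 75·(0.748)/(1.25)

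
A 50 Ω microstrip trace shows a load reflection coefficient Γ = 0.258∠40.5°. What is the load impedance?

Z_L = Z_0·(1 + Γ)/(1 − Γ) = 50·(1.2 + j0.168)/(0.804 − j0.168)

Z_L ≈ 69.2 + j24.9 Ω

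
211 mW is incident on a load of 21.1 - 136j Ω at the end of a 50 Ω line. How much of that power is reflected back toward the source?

|Γ| = |(-28.9 − j136)/(71.1 − j136)| = 0.906
|Γ|² = 0.821
P_refl = |Γ|²·P_inc = 173 mW, P_del = (1 − |Γ|²)·P_inc = 37.8 mW

P_reflected ≈ 173 mW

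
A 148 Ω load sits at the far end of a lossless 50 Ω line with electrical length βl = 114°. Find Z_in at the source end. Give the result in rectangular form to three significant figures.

tan(βl) = tan(114°) = -2.25
Z_in = Z_0·(Z_L + jZ_0·tanβl)/(Z_0 + jZ_L·tanβl)
     = 50·(148 − j112)/(50 − j332)

Z_in ≈ 19.8 + j19.3 Ω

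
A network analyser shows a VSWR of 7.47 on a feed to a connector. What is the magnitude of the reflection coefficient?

|Γ| = (S − 1)/(S + 1) = (7.47 − 1)/(7.47 + 1) = 6.47/8.47

|Γ| ≈ 0.764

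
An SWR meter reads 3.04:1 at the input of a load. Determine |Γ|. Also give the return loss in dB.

|Γ| = (S − 1)/(S + 1) = (3.04 − 1)/(3.04 + 1) = 2.04/4.04
RL = −20·log₁₀|Γ| = −20·log₁₀(0.505)

|Γ| ≈ 0.505; return loss ≈ 5.94 dB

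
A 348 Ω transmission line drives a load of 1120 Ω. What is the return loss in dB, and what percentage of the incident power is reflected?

RL ≈ 5.58 dB; 27.7% of incident power reflected

Γ = (1120 − 348)/(1120 + 348) = 0.526
RL = −20·log₁₀(0.526) = 5.58 dB
P_refl/P_inc = |Γ|² = 0.277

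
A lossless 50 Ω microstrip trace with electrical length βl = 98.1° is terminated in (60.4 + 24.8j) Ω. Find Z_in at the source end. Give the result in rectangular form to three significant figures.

tan(βl) = tan(98.1°) = -7.03
Z_in = Z_0·(Z_L + jZ_0·tanβl)/(Z_0 + jZ_L·tanβl)
     = 50·(60.4 − j327)/(224 − j424)

Z_in ≈ 33 − j10.3 Ω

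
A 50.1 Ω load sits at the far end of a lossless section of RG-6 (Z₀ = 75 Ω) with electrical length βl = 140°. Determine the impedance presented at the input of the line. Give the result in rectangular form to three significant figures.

tan(βl) = tan(140°) = -0.839
Z_in = Z_0·(Z_L + jZ_0·tanβl)/(Z_0 + jZ_L·tanβl)
     = 75·(50.1 − j62.9)/(75 − j42)

Z_in ≈ 65 − j26.5 Ω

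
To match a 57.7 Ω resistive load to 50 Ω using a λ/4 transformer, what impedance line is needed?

Z_qwt ≈ 53.7 Ω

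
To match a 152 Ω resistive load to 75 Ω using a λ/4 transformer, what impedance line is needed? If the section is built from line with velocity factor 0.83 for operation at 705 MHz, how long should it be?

Z_qwt ≈ 107 Ω; length ≈ 8.83 cm

Z_qwt = √(Z_0·R_L) = √(75 × 152) = √11400
λ = 0.83·c/f = 0.353 m, so l = λ/4 = 0.0883 m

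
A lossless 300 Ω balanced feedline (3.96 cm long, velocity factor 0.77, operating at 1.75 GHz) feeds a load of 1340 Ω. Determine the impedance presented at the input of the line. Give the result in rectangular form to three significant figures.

Z_in ≈ 73.9 + j92.1 Ω

λ = v/f = 0.77·c / 1.75 GHz = 0.132 m
βl = 2π·l/λ = 2π × 0.3 = 108°
tan(βl) = tan(108°) = -3.08
Z_in = Z_0·(Z_L + jZ_0·tanβl)/(Z_0 + jZ_L·tanβl)
     = 300·(1340 − j923)/(300 − j4120)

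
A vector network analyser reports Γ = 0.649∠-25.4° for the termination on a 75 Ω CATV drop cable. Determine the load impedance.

Z_L = Z_0·(1 + Γ)/(1 − Γ) = 75·(1.59 − j0.278)/(0.414 + j0.278)

Z_L ≈ 175 − j168 Ω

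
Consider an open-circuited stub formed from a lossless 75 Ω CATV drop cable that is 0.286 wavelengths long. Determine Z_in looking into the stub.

Z_in ≈ +j17.3 Ω

βl = 2π × 0.286 = 103°
tan(βl) = -4.35
For an open-circuited stub, Z_in = −jZ_0·cot(βl) = −jZ_0/tan(βl)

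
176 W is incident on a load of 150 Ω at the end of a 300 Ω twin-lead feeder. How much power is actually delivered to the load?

P_delivered ≈ 156 W

Γ = (150 − 300)/(150 + 300) = -0.333
|Γ|² = 0.111
P_refl = |Γ|²·P_inc = 19.6 W, P_del = (1 − |Γ|²)·P_inc = 156 W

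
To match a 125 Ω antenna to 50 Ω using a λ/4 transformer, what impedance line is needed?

Z_qwt = √(Z_0·R_L) = √(50 × 125) = √6250

Z_qwt ≈ 79.1 Ω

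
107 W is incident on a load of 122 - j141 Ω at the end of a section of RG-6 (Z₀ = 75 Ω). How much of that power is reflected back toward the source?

P_reflected ≈ 40.3 W

|Γ| = |(47 − j141)/(197 − j141)| = 0.614
|Γ|² = 0.376
P_refl = |Γ|²·P_inc = 40.3 W, P_del = (1 − |Γ|²)·P_inc = 66.7 W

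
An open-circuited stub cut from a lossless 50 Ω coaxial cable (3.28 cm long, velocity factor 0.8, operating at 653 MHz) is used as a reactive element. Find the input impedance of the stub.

λ = v/f = 0.8·c / 653 MHz = 0.368 m
βl = 2π·l/λ = 2π × 0.0892 = 32.1°
tan(βl) = 0.628
For an open-circuited stub, Z_in = −jZ_0·cot(βl) = −jZ_0/tan(βl)

Z_in ≈ −j79.6 Ω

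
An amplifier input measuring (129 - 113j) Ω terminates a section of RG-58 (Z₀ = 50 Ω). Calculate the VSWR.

VSWR ≈ 4.74

Γ = (Z_L − Z_0)/(Z_L + Z_0) = (79 − j113)/(179 − j113)
|Γ| = 138/212 = 0.651
VSWR = (1 + |Γ|)/(1 − |Γ|) = 1.65/0.349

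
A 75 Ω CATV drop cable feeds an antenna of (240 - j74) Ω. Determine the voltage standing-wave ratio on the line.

Γ = (Z_L − Z_0)/(Z_L + Z_0) = (165 − j74)/(315 − j74)
|Γ| = 181/324 = 0.559
VSWR = (1 + |Γ|)/(1 − |Γ|) = 1.56/0.441

VSWR ≈ 3.53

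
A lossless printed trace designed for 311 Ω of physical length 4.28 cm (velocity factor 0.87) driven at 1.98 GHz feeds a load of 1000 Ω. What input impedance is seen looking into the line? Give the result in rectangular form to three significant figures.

λ = v/f = 0.87·c / 1.98 GHz = 0.132 m
βl = 2π·l/λ = 2π × 0.325 = 117°
tan(βl) = tan(117°) = -1.97
Z_in = Z_0·(Z_L + jZ_0·tanβl)/(Z_0 + jZ_L·tanβl)
     = 311·(1000 − j613)/(311 − j1970)

Z_in ≈ 119 + j139 Ω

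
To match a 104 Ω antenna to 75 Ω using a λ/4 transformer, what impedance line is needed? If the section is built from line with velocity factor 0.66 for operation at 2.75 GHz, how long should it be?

Z_qwt = √(Z_0·R_L) = √(75 × 104) = √7800
λ = 0.66·c/f = 0.072 m, so l = λ/4 = 0.018 m

Z_qwt ≈ 88.3 Ω; length ≈ 1.8 cm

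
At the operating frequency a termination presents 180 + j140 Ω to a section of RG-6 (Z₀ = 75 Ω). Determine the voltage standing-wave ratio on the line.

VSWR ≈ 4.02

Γ = (Z_L − Z_0)/(Z_L + Z_0) = (105 + j140)/(255 + j140)
|Γ| = 175/291 = 0.602
VSWR = (1 + |Γ|)/(1 − |Γ|) = 1.6/0.398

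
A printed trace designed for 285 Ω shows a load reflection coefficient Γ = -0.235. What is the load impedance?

Z_L = Z_0·(1 + Γ)/(1 − Γ) = 285·(0.765)/(1.23)

Z_L ≈ 177 Ω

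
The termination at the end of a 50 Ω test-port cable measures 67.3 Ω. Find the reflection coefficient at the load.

Γ = 0.147

Γ = (Z_L − Z_0)/(Z_L + Z_0) = (67.3 − 50)/(67.3 + 50) = 17.3/117.3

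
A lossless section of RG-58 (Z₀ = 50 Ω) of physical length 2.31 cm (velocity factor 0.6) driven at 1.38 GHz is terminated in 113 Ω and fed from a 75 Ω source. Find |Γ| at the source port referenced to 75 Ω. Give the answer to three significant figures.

λ = v/f = 0.6·c / 1.38 GHz = 0.13 m
βl = 2π·l/λ = 2π × 0.177 = 63.8°
tan(βl) = 2.03
Z_in = Z_0·(Z_L + jZ_0·tanβl)/(Z_0 + jZ_L·tanβl) = 26.3 − j18.9 Ω
Γ_s = (Z_in − Z_s)/(Z_in + Z_s) = (-48.7 − j18.9)/(101 − j18.9), |Γ_s| = 0.508

|Γ| ≈ 0.508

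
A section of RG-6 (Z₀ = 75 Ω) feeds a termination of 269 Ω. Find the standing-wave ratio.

Γ = (269 − 75)/(269 + 75) = 0.564
VSWR = (1 + 0.564)/(1 − 0.564)

VSWR ≈ 3.59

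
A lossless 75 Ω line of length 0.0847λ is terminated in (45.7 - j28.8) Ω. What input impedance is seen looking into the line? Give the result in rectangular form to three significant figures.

Z_in ≈ 37.7 + j1.5 Ω

βl = 2π × 0.0847 = 30.5°
tan(βl) = tan(30.5°) = 0.589
Z_in = Z_0·(Z_L + jZ_0·tanβl)/(Z_0 + jZ_L·tanβl)
     = 75·(45.7 + j15.4)/(92 + j26.9)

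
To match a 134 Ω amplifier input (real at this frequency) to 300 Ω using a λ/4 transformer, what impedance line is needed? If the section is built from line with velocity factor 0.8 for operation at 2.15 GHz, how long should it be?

Z_qwt = √(Z_0·R_L) = √(300 × 134) = √40200
λ = 0.8·c/f = 0.112 m, so l = λ/4 = 0.0279 m

Z_qwt ≈ 200 Ω; length ≈ 2.79 cm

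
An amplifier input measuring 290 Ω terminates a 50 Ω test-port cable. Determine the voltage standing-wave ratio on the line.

VSWR ≈ 5.8

Γ = (290 − 50)/(290 + 50) = 0.706
VSWR = (1 + 0.706)/(1 − 0.706)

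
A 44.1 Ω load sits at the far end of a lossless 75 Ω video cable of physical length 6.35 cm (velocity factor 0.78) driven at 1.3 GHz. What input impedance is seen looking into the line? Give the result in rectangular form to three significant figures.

Z_in ≈ 75.7 − j40.5 Ω

λ = v/f = 0.78·c / 1.3 GHz = 0.18 m
βl = 2π·l/λ = 2π × 0.353 = 127°
tan(βl) = tan(127°) = -1.33
Z_in = Z_0·(Z_L + jZ_0·tanβl)/(Z_0 + jZ_L·tanβl)
     = 75·(44.1 − j99.5)/(75 − j58.5)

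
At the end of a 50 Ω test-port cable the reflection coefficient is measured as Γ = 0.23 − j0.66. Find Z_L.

Z_L ≈ 24.9 − j64.2 Ω

Z_L = Z_0·(1 + Γ)/(1 − Γ) = 50·(1.23 − j0.66)/(0.77 + j0.66)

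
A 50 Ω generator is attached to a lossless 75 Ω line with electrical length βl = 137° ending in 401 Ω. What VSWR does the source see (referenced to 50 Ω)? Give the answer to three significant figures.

VSWR ≈ 5.98

tan(βl) = -0.933
Z_in = Z_0·(Z_L + jZ_0·tanβl)/(Z_0 + jZ_L·tanβl) = 29 + j74.6 Ω
Γ_s = (Z_in − Z_s)/(Z_in + Z_s) = (-21 + j74.6)/(79 + j74.6), |Γ_s| = 0.713
VSWR = (1 + |Γ_s|)/(1 − |Γ_s|)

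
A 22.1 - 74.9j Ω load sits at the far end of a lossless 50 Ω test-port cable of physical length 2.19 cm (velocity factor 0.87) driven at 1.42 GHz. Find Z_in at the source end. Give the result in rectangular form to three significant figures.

λ = v/f = 0.87·c / 1.42 GHz = 0.184 m
βl = 2π·l/λ = 2π × 0.119 = 42.9°
tan(βl) = tan(42.9°) = 0.929
Z_in = Z_0·(Z_L + jZ_0·tanβl)/(Z_0 + jZ_L·tanβl)
     = 50·(22.1 − j28.4)/(120 + j20.5)

Z_in ≈ 6.99 − j13.1 Ω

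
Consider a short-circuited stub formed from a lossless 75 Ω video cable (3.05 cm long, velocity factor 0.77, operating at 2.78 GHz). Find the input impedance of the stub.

Z_in ≈ −j82.9 Ω

λ = v/f = 0.77·c / 2.78 GHz = 0.0831 m
βl = 2π·l/λ = 2π × 0.367 = 132°
tan(βl) = -1.11
For a short-circuited stub, Z_in = jZ_0·tan(βl)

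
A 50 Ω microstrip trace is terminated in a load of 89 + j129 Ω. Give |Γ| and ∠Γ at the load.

Γ ≈ 0.711 ∠ 30.3°

Γ = (Z_L − Z_0)/(Z_L + Z_0) = (39 + j129)/(139 + j129)
|Γ| = 135/190 = 0.711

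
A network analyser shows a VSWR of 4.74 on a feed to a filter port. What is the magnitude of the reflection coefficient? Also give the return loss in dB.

|Γ| ≈ 0.652; return loss ≈ 3.72 dB

|Γ| = (S − 1)/(S + 1) = (4.74 − 1)/(4.74 + 1) = 3.74/5.74
RL = −20·log₁₀|Γ| = −20·log₁₀(0.652)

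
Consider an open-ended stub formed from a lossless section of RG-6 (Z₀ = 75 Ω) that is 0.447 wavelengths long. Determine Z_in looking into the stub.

βl = 2π × 0.447 = 161°
tan(βl) = -0.346
For an open-ended stub, Z_in = −jZ_0·cot(βl) = −jZ_0/tan(βl)

Z_in ≈ +j217 Ω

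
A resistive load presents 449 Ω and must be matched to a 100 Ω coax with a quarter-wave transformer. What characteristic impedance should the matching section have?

Z_qwt ≈ 212 Ω

Z_qwt = √(Z_0·R_L) = √(100 × 449) = √44900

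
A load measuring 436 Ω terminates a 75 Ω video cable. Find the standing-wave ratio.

Γ = (436 − 75)/(436 + 75) = 0.706
VSWR = (1 + 0.706)/(1 − 0.706)

VSWR ≈ 5.81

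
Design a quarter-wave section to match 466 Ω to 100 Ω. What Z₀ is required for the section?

Z_qwt ≈ 216 Ω

Z_qwt = √(Z_0·R_L) = √(100 × 466) = √46600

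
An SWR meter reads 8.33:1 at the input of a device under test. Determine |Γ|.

|Γ| ≈ 0.786

|Γ| = (S − 1)/(S + 1) = (8.33 − 1)/(8.33 + 1) = 7.33/9.33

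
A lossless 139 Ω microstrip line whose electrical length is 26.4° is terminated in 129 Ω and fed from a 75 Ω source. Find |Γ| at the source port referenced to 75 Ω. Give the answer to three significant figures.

tan(βl) = 0.496
Z_in = Z_0·(Z_L + jZ_0·tanβl)/(Z_0 + jZ_L·tanβl) = 133 + j7.9 Ω
Γ_s = (Z_in − Z_s)/(Z_in + Z_s) = (57.6 + j7.9)/(208 + j7.9), |Γ_s| = 0.28

|Γ| ≈ 0.28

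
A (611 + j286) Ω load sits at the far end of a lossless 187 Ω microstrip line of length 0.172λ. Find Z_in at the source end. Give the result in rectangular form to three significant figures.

βl = 2π × 0.172 = 61.9°
tan(βl) = tan(61.9°) = 1.87
Z_in = Z_0·(Z_L + jZ_0·tanβl)/(Z_0 + jZ_L·tanβl)
     = 187·(611 + j637)/(-349 + j1150)

Z_in ≈ 67.3 − j120 Ω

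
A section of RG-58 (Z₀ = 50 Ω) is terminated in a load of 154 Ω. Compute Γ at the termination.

Γ = 0.51

Γ = (Z_L − Z_0)/(Z_L + Z_0) = (154 − 50)/(154 + 50) = 104/204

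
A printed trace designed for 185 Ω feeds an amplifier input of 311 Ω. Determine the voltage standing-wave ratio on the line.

Γ = (311 − 185)/(311 + 185) = 0.254
VSWR = (1 + 0.254)/(1 − 0.254)

VSWR ≈ 1.68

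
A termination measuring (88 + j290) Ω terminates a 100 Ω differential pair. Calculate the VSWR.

VSWR ≈ 11.5

Γ = (Z_L − Z_0)/(Z_L + Z_0) = (-12 + j290)/(188 + j290)
|Γ| = 290/346 = 0.84
VSWR = (1 + |Γ|)/(1 − |Γ|) = 1.84/0.16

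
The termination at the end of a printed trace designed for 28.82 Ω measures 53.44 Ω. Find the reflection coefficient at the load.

Γ = 0.299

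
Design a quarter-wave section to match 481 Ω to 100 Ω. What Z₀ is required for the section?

Z_qwt ≈ 219 Ω

Z_qwt = √(Z_0·R_L) = √(100 × 481) = √48100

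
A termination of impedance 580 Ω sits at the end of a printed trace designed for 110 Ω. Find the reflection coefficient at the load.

Γ = 0.681

Γ = (Z_L − Z_0)/(Z_L + Z_0) = (580 − 110)/(580 + 110) = 470/690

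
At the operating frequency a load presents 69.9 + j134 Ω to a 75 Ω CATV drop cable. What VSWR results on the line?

Γ = (Z_L − Z_0)/(Z_L + Z_0) = (-5.1 + j134)/(144.9 + j134)
|Γ| = 134/197 = 0.679
VSWR = (1 + |Γ|)/(1 − |Γ|) = 1.68/0.321

VSWR ≈ 5.24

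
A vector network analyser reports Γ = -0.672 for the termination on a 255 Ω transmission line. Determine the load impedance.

Z_L ≈ 50 Ω

Z_L = Z_0·(1 + Γ)/(1 − Γ) = 255·(0.328)/(1.67)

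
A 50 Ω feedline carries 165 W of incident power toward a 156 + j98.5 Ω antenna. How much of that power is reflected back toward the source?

|Γ| = |(106 + j98.5)/(206 + j98.5)| = 0.634
|Γ|² = 0.402
P_refl = |Γ|²·P_inc = 66.3 W, P_del = (1 − |Γ|²)·P_inc = 98.7 W

P_reflected ≈ 66.3 W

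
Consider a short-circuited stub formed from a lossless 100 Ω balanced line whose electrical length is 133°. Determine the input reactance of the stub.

X_in ≈ -107 Ω (capacitive)

tan(βl) = -1.07
For a short-circuited stub, Z_in = jZ_0·tan(βl)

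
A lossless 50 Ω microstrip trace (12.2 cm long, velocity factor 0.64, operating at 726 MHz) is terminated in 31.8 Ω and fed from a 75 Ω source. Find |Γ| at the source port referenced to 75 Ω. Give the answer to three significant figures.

|Γ| ≈ 0.395

λ = v/f = 0.64·c / 726 MHz = 0.264 m
βl = 2π·l/λ = 2π × 0.461 = 166°
tan(βl) = -0.248
Z_in = Z_0·(Z_L + jZ_0·tanβl)/(Z_0 + jZ_L·tanβl) = 32.9 − j7.2 Ω
Γ_s = (Z_in − Z_s)/(Z_in + Z_s) = (-42.1 − j7.2)/(108 − j7.2), |Γ_s| = 0.395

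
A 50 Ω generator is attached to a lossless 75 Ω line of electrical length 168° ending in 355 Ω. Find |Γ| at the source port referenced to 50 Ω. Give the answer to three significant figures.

tan(βl) = -0.213
Z_in = Z_0·(Z_L + jZ_0·tanβl)/(Z_0 + jZ_L·tanβl) = 184 + j170 Ω
Γ_s = (Z_in − Z_s)/(Z_in + Z_s) = (134 + j170)/(234 + j170), |Γ_s| = 0.748

|Γ| ≈ 0.748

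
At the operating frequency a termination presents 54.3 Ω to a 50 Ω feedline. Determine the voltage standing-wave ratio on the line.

For a purely resistive load, VSWR = R_L/Z_0 or Z_0/R_L (whichever > 1) = 54.3/50

VSWR ≈ 1.09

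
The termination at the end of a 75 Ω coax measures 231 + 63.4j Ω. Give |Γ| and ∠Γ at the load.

Γ = (Z_L − Z_0)/(Z_L + Z_0) = (156 + j63.4)/(306 + j63.4)
|Γ| = 168/312 = 0.539

Γ ≈ 0.539 ∠ 10.4°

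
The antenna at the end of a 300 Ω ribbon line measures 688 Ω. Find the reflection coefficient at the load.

Γ = (Z_L − Z_0)/(Z_L + Z_0) = (688 − 300)/(688 + 300) = 388/988

Γ = 0.393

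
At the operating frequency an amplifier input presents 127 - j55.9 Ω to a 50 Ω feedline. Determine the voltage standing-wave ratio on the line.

VSWR ≈ 3.1

Γ = (Z_L − Z_0)/(Z_L + Z_0) = (77 − j55.9)/(177 − j55.9)
|Γ| = 95.2/186 = 0.513
VSWR = (1 + |Γ|)/(1 − |Γ|) = 1.51/0.487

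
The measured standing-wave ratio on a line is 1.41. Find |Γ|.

|Γ| = (S − 1)/(S + 1) = (1.41 − 1)/(1.41 + 1) = 0.41/2.41

|Γ| ≈ 0.17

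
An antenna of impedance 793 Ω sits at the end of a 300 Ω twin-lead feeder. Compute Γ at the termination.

Γ = (Z_L − Z_0)/(Z_L + Z_0) = (793 − 300)/(793 + 300) = 493/1093

Γ = 0.451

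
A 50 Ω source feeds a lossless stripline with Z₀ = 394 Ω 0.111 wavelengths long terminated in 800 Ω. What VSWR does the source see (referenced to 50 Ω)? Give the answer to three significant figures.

βl = 2π × 0.111 = 40°
tan(βl) = 0.838
Z_in = Z_0·(Z_L + jZ_0·tanβl)/(Z_0 + jZ_L·tanβl) = 350 − j265 Ω
Γ_s = (Z_in − Z_s)/(Z_in + Z_s) = (300 − j265)/(400 − j265), |Γ_s| = 0.834
VSWR = (1 + |Γ_s|)/(1 − |Γ_s|)

VSWR ≈ 11.1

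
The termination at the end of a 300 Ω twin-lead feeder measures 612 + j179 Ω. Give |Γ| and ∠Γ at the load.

Γ = (Z_L − Z_0)/(Z_L + Z_0) = (312 + j179)/(912 + j179)
|Γ| = 360/929 = 0.387

Γ ≈ 0.387 ∠ 18.7°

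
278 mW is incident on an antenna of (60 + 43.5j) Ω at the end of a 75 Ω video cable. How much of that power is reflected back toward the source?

|Γ| = |(-15 + j43.5)/(135 + j43.5)| = 0.324
|Γ|² = 0.105
P_refl = |Γ|²·P_inc = 29.3 mW, P_del = (1 − |Γ|²)·P_inc = 249 mW

P_reflected ≈ 29.3 mW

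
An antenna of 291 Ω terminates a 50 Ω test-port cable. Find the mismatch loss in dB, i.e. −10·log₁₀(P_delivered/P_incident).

Γ = (291 − 50)/(291 + 50) = 0.707
|Γ|² = 0.499, so P_del/P_inc = 1 − |Γ|² = 0.501
ML = −10·log₁₀(1 − |Γ|²)

mismatch loss ≈ 3.01 dB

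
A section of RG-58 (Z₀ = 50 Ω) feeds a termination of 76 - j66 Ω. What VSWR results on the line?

VSWR ≈ 2.99

Γ = (Z_L − Z_0)/(Z_L + Z_0) = (26 − j66)/(126 − j66)
|Γ| = 70.9/142 = 0.499
VSWR = (1 + |Γ|)/(1 − |Γ|) = 1.5/0.501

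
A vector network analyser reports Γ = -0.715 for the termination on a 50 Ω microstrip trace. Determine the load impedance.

Z_L ≈ 8.31 Ω

Z_L = Z_0·(1 + Γ)/(1 − Γ) = 50·(0.285)/(1.71)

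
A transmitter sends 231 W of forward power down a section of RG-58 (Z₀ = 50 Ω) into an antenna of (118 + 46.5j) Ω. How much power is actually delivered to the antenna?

|Γ| = |(68 + j46.5)/(168 + j46.5)| = 0.473
|Γ|² = 0.223
P_refl = |Γ|²·P_inc = 51.6 W, P_del = (1 − |Γ|²)·P_inc = 179 W

P_delivered ≈ 179 W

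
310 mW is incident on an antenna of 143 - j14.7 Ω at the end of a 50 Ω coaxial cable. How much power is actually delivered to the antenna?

|Γ| = |(93 − j14.7)/(193 − j14.7)| = 0.486
|Γ|² = 0.237
P_refl = |Γ|²·P_inc = 73.4 mW, P_del = (1 − |Γ|²)·P_inc = 237 mW

P_delivered ≈ 237 mW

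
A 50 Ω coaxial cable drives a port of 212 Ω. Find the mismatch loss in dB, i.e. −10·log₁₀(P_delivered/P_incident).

Γ = (212 − 50)/(212 + 50) = 0.618
|Γ|² = 0.382, so P_del/P_inc = 1 − |Γ|² = 0.618
ML = −10·log₁₀(1 − |Γ|²)

mismatch loss ≈ 2.09 dB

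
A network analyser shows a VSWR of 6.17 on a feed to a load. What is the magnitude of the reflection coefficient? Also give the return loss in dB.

|Γ| ≈ 0.721; return loss ≈ 2.84 dB

|Γ| = (S − 1)/(S + 1) = (6.17 − 1)/(6.17 + 1) = 5.17/7.17
RL = −20·log₁₀|Γ| = −20·log₁₀(0.721)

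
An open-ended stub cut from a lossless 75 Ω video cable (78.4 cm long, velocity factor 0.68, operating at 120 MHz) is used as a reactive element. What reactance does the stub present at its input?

X_in ≈ 301 Ω (inductive)

λ = v/f = 0.68·c / 120 MHz = 1.7 m
βl = 2π·l/λ = 2π × 0.461 = 166°
tan(βl) = -0.249
For an open-ended stub, Z_in = −jZ_0·cot(βl) = −jZ_0/tan(βl)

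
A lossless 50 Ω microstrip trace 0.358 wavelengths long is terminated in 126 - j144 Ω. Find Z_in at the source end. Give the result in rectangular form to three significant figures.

βl = 2π × 0.358 = 129°
tan(βl) = tan(129°) = -1.24
Z_in = Z_0·(Z_L + jZ_0·tanβl)/(Z_0 + jZ_L·tanβl)
     = 50·(126 − j206)/(-129 − j156)

Z_in ≈ 19.5 + j56.4 Ω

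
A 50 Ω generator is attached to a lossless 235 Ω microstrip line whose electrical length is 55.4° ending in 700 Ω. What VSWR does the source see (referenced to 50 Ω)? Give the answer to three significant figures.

tan(βl) = 1.45
Z_in = Z_0·(Z_L + jZ_0·tanβl)/(Z_0 + jZ_L·tanβl) = 111 − j137 Ω
Γ_s = (Z_in − Z_s)/(Z_in + Z_s) = (60.5 − j137)/(161 − j137), |Γ_s| = 0.709
VSWR = (1 + |Γ_s|)/(1 − |Γ_s|)

VSWR ≈ 5.87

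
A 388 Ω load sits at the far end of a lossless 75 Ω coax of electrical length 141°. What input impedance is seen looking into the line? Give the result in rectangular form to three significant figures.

Z_in ≈ 34.6 + j84.4 Ω

tan(βl) = tan(141°) = -0.81
Z_in = Z_0·(Z_L + jZ_0·tanβl)/(Z_0 + jZ_L·tanβl)
     = 75·(388 − j60.7)/(75 − j314)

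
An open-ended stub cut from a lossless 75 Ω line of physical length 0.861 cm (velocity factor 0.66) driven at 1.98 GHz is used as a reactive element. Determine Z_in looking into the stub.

λ = v/f = 0.66·c / 1.98 GHz = 0.1 m
βl = 2π·l/λ = 2π × 0.0861 = 31°
tan(βl) = 0.601
For an open-ended stub, Z_in = −jZ_0·cot(βl) = −jZ_0/tan(βl)

Z_in ≈ −j125 Ω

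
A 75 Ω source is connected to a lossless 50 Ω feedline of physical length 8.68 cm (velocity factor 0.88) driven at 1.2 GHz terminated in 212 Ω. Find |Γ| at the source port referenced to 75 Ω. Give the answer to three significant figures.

λ = v/f = 0.88·c / 1.2 GHz = 0.22 m
βl = 2π·l/λ = 2π × 0.395 = 142°
tan(βl) = -0.78
Z_in = Z_0·(Z_L + jZ_0·tanβl)/(Z_0 + jZ_L·tanβl) = 28.6 + j55.5 Ω
Γ_s = (Z_in − Z_s)/(Z_in + Z_s) = (-46.4 + j55.5)/(104 + j55.5), |Γ_s| = 0.616

|Γ| ≈ 0.616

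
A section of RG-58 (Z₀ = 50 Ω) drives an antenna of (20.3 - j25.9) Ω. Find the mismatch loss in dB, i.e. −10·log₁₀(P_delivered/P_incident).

mismatch loss ≈ 1.41 dB

Γ = (-29.7 − j25.9)/(70.3 − j25.9), |Γ| = 0.526
|Γ|² = 0.277, so P_del/P_inc = 1 − |Γ|² = 0.723
ML = −10·log₁₀(1 − |Γ|²)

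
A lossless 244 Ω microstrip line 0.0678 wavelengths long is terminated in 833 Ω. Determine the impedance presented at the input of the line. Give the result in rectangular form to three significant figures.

βl = 2π × 0.0678 = 24.4°
tan(βl) = tan(24.4°) = 0.454
Z_in = Z_0·(Z_L + jZ_0·tanβl)/(Z_0 + jZ_L·tanβl)
     = 244·(833 + j111)/(244 + j378)

Z_in ≈ 295 − j347 Ω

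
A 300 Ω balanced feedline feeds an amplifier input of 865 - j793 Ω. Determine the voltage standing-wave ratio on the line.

VSWR ≈ 5.47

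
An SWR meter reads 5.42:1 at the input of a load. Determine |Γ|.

|Γ| = (S − 1)/(S + 1) = (5.42 − 1)/(5.42 + 1) = 4.42/6.42

|Γ| ≈ 0.688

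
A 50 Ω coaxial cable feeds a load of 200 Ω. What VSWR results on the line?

VSWR ≈ 4

Γ = (200 − 50)/(200 + 50) = 0.6
VSWR = (1 + 0.6)/(1 − 0.6)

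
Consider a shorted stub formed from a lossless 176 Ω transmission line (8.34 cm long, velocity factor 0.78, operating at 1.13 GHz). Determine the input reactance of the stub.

X_in ≈ -123 Ω (capacitive)

λ = v/f = 0.78·c / 1.13 GHz = 0.207 m
βl = 2π·l/λ = 2π × 0.403 = 145°
tan(βl) = -0.701
For a shorted stub, Z_in = jZ_0·tan(βl)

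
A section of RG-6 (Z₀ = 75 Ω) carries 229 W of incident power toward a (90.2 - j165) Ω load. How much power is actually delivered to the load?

|Γ| = |(15.2 − j165)/(165.2 − j165)| = 0.71
|Γ|² = 0.504
P_refl = |Γ|²·P_inc = 115 W, P_del = (1 − |Γ|²)·P_inc = 114 W

P_delivered ≈ 114 W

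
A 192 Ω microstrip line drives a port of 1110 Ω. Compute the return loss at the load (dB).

RL ≈ 3.04 dB

Γ = (1110 − 192)/(1110 + 192) = 0.705
RL = −20·log₁₀|Γ| = −20·log₁₀(0.705)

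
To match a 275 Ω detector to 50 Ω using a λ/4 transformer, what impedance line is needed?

Z_qwt = √(Z_0·R_L) = √(50 × 275) = √13750

Z_qwt ≈ 117 Ω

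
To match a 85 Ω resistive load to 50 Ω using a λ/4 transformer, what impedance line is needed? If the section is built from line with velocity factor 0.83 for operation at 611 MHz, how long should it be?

Z_qwt = √(Z_0·R_L) = √(50 × 85) = √4250
λ = 0.83·c/f = 0.408 m, so l = λ/4 = 0.102 m

Z_qwt ≈ 65.2 Ω; length ≈ 10.2 cm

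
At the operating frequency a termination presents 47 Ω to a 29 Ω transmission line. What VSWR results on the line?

For a purely resistive load, VSWR = R_L/Z_0 or Z_0/R_L (whichever > 1) = 47/29

VSWR ≈ 1.62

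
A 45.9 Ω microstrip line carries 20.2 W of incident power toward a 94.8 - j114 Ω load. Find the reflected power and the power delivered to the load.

P_reflected ≈ 9.48 W; P_delivered ≈ 10.7 W

|Γ| = |(48.9 − j114)/(140.7 − j114)| = 0.685
|Γ|² = 0.469
P_refl = |Γ|²·P_inc = 9.48 W, P_del = (1 − |Γ|²)·P_inc = 10.7 W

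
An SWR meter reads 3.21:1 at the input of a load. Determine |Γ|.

|Γ| = (S − 1)/(S + 1) = (3.21 − 1)/(3.21 + 1) = 2.21/4.21

|Γ| ≈ 0.525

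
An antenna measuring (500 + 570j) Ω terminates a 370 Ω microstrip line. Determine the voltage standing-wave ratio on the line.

Γ = (Z_L − Z_0)/(Z_L + Z_0) = (130 + j570)/(870 + j570)
|Γ| = 585/1040 = 0.562
VSWR = (1 + |Γ|)/(1 − |Γ|) = 1.56/0.438

VSWR ≈ 3.57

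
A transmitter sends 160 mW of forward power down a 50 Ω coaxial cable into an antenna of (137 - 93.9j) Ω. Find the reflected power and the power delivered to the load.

P_reflected ≈ 59.9 mW; P_delivered ≈ 100 mW

|Γ| = |(87 − j93.9)/(187 − j93.9)| = 0.612
|Γ|² = 0.374
P_refl = |Γ|²·P_inc = 59.9 mW, P_del = (1 − |Γ|²)·P_inc = 100 mW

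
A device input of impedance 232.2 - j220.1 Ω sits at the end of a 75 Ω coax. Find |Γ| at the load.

|Γ| ≈ 0.716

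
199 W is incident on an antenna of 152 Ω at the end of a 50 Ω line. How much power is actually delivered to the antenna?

Γ = (152 − 50)/(152 + 50) = 0.505
|Γ|² = 0.255
P_refl = |Γ|²·P_inc = 50.7 W, P_del = (1 − |Γ|²)·P_inc = 148 W

P_delivered ≈ 148 W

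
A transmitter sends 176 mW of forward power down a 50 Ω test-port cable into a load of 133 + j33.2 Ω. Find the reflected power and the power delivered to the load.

P_reflected ≈ 40.7 mW; P_delivered ≈ 135 mW

|Γ| = |(83 + j33.2)/(183 + j33.2)| = 0.481
|Γ|² = 0.231
P_refl = |Γ|²·P_inc = 40.7 mW, P_del = (1 − |Γ|²)·P_inc = 135 mW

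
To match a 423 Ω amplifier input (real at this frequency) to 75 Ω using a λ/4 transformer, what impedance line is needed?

Z_qwt ≈ 178 Ω

Z_qwt = √(Z_0·R_L) = √(75 × 423) = √31720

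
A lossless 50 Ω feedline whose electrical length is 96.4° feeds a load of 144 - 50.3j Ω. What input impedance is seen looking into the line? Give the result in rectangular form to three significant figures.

Z_in ≈ 16 + j10.6 Ω

tan(βl) = tan(96.4°) = -8.92
Z_in = Z_0·(Z_L + jZ_0·tanβl)/(Z_0 + jZ_L·tanβl)
     = 50·(144 − j496)/(-398 − j1280)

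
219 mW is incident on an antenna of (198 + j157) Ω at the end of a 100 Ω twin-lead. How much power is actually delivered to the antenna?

|Γ| = |(98 + j157)/(298 + j157)| = 0.549
|Γ|² = 0.302
P_refl = |Γ|²·P_inc = 66.1 mW, P_del = (1 − |Γ|²)·P_inc = 153 mW

P_delivered ≈ 153 mW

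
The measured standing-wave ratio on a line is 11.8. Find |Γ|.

|Γ| = (S − 1)/(S + 1) = (11.8 − 1)/(11.8 + 1) = 10.8/12.8

|Γ| ≈ 0.844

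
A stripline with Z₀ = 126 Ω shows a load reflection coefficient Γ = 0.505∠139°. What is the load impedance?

Z_L = Z_0·(1 + Γ)/(1 − Γ) = 126·(0.619 + j0.331)/(1.38 − j0.331)

Z_L ≈ 46.5 + j41.4 Ω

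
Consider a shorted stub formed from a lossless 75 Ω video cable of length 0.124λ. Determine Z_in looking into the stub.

Z_in ≈ +j74.1 Ω

βl = 2π × 0.124 = 44.6°
tan(βl) = 0.988
For a shorted stub, Z_in = jZ_0·tan(βl)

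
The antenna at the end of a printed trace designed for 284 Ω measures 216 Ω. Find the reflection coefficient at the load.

Γ = -0.136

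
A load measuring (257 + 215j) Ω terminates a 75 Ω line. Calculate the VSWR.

Γ = (Z_L − Z_0)/(Z_L + Z_0) = (182 + j215)/(332 + j215)
|Γ| = 282/396 = 0.712
VSWR = (1 + |Γ|)/(1 − |Γ|) = 1.71/0.288

VSWR ≈ 5.95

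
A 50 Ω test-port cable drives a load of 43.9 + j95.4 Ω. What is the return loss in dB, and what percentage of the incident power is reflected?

RL ≈ 2.92 dB; 51% of incident power reflected

Γ = (-6.1 + j95.4)/(93.9 + j95.4), |Γ| = 0.714
RL = −20·log₁₀(0.714) = 2.92 dB
P_refl/P_inc = |Γ|² = 0.51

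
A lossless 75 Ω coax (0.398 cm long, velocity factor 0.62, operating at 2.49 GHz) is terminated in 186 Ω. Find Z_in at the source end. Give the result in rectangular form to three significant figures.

Z_in ≈ 120 − j77 Ω

λ = v/f = 0.62·c / 2.49 GHz = 0.0747 m
βl = 2π·l/λ = 2π × 0.0533 = 19.2°
tan(βl) = tan(19.2°) = 0.348
Z_in = Z_0·(Z_L + jZ_0·tanβl)/(Z_0 + jZ_L·tanβl)
     = 75·(186 + j26.1)/(75 + j64.7)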